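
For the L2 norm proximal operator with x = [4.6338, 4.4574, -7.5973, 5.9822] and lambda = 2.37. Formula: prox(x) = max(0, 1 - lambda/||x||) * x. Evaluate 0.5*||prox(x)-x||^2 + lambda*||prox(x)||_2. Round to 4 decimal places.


Step 1: Compute ||x||.
||x|| = 11.6123
Step 2: Compute scaling factor.
scale = max(0, 1 - 2.37/11.6123) = 0.7959
Step 3: prox(x) = [3.6881, 3.5477, -6.0467, 4.7613]
||prox(x)|| = 9.2423
Step 4: Proximal objective.
0.5*||prox-x||^2 = 2.8085
lambda*||prox|| = 21.9043
Total = 24.7128


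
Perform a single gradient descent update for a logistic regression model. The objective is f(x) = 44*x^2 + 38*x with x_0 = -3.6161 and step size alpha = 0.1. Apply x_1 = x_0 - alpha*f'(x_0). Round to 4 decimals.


We compute the gradient at x_0 and apply the update.
f'(x) = 88*x + 38
f'(-3.6161) = 88*-3.6161 + 38 = -280.2168
x_1 = -3.6161 - 0.1*-280.2168 = 24.4056


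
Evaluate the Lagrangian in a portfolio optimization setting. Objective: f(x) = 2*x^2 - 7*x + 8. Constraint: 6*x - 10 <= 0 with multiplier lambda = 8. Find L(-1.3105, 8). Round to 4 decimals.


Step 1: Evaluate f(x).
f(-1.3105) = 2*(-1.3105)^2 - 7*(-1.3105) + 8 = 20.6083
Step 2: Evaluate g(x).
g(-1.3105) = 6*-1.3105 - 10 = -17.863
Step 3: Compute Lagrangian.
L = 20.6083 + 8*-17.863 = -122.2957


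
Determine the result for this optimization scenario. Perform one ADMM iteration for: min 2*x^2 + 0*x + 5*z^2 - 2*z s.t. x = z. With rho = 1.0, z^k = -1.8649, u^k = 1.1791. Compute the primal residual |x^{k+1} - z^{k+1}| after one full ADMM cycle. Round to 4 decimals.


ADMM iteration with rho = 1.0, z^k = -1.8649, u^k = 1.1791
Step 1: x-update.
Minimize 2*x^2 + 0*x + (1.0/2)*(x + 1.8649 + 1.1791)^2
FOC: (2*2 + 1.0)*x = 0 + 1.0*(-1.8649 - 1.1791)
x^{k+1} = -0.6088
Step 2: z-update.
Minimize 5*z^2 - 2*z + (1.0/2)*(-0.6088 - z + 1.1791)^2
FOC: (2*5 + 1.0)*z = 2 + 1.0*(-0.6088 + 1.1791)
z^{k+1} = 0.2337
Step 3: u-update.
u^{k+1} = 1.1791 - 0.6088 - 0.2337 = 0.3366
Step 4: Primal residual = |-0.6088 - 0.2337| = 0.8425


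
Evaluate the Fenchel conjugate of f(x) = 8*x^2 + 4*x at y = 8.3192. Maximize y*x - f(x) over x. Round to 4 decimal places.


f*(y) = sup_x {y*x - a*x^2 - b*x} = sup_x {(y-b)*x - a*x^2}
FOC: (y - b) - 2a*x = 0 => x* = (y - b)/(2a)
x* = (8.3192 - 4)/(2*8) = 0.27
f*(8.3192) = (y-b)^2/(4a) = (8.3192 - 4)^2/(4*8)
= 18.6555/32 = 0.583


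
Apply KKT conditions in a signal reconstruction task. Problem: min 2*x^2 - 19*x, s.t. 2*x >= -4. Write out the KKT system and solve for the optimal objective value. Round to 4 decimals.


Step 1: Try lambda = 0 (constraint inactive).
Stationarity: 2*2*x - 19 = 0
x* = 19/(2*2) = 4.75
Check constraint: 2*4.75 = 9.5 >= -4 -- satisfied.
Step 2: Compute optimal value.
f(x*) = 2*4.75^2 - 19*4.75 = -45.125


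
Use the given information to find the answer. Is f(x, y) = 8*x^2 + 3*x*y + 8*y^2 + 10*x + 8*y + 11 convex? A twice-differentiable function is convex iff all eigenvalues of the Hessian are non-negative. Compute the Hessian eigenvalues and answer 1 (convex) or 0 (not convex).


The Hessian of f(x,y) = 8*x^2 + 3*x*y + 8*y^2 + 10*x + 8*y + 11 is:
H = [[16, 3], [3, 16]]
Trace = 16 + 16 = 32
Determinant = 16*16 - (3)^2 = 247
Discriminant = (32)^2 - 4*247 = 36.0
Eigenvalues: lambda_1 = 13.0, lambda_2 = 19.0
The function is convex.

1


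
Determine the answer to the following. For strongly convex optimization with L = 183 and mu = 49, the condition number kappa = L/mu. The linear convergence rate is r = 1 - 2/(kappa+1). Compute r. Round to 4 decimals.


Step 1: Compute the condition number.
kappa = L/mu = 183/49 = 3.7347
Step 2: Compute the convergence rate.
r = 1 - 2/(kappa + 1) = 1 - 2*mu/(L + mu) = (L - mu)/(L + mu) = 134/232 = 0.5776


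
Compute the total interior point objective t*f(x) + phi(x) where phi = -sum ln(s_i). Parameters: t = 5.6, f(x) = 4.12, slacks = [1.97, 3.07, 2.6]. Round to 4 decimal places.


Step 1: Compute log-barrier.
ln values: [0.678, 1.1217, 0.9555]
phi = -(0.678 + 1.1217 + 0.9555) = -2.7552
Step 2: Compute augmented objective.
t*f(x) = 5.6*4.12 = 23.072
Total = 23.072 - 2.7552 = 20.3168


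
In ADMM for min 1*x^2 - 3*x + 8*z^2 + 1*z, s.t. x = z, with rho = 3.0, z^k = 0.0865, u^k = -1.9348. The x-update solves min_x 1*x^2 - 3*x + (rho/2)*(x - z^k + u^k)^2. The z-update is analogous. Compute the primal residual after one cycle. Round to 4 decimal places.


ADMM iteration with rho = 3.0, z^k = 0.0865, u^k = -1.9348
Step 1: x-update.
Minimize 1*x^2 - 3*x + (3.0/2)*(x - 0.0865 - 1.9348)^2
FOC: (2*1 + 3.0)*x = 3 + 3.0*(0.0865 + 1.9348)
x^{k+1} = 1.8128
Step 2: z-update.
Minimize 8*z^2 + 1*z + (3.0/2)*(1.8128 - z - 1.9348)^2
FOC: (2*8 + 3.0)*z = -1 + 3.0*(1.8128 - 1.9348)
z^{k+1} = -0.0719
Step 3: u-update.
u^{k+1} = -1.9348 + 1.8128 + 0.0719 = -0.0501
Step 4: Primal residual = |1.8128 + 0.0719| = 1.8847


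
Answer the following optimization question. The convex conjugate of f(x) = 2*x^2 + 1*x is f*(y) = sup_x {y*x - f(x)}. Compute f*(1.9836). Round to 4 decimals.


f*(y) = sup_x {y*x - a*x^2 - b*x} = sup_x {(y-b)*x - a*x^2}
FOC: (y - b) - 2a*x = 0 => x* = (y - b)/(2a)
x* = (1.9836 - 1)/(2*2) = 0.2459
f*(1.9836) = (y-b)^2/(4a) = (1.9836 - 1)^2/(4*2)
= 0.9675/8 = 0.1209


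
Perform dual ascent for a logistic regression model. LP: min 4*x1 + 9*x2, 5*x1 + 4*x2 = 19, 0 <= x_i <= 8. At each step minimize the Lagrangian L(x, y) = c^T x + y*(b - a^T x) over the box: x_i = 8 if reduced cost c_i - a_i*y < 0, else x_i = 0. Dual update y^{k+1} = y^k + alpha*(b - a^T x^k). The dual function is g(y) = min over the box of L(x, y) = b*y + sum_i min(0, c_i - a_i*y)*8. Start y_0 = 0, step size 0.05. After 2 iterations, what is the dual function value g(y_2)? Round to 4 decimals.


Dual ascent for LP: min 4*x1 + 9*x2, 5*x1 + 4*x2 = 19, 0 <= x_i <= 8
Step 1: y^k = 0.0, reduced costs: (4.0, 9.0)
  x^k = (0.0, 0.0), subgradient = b - a^T x = 19.0
  y^{k+1} = 0.0 + 0.05*19.0 = 0.95
Step 2: y^k = 0.95, reduced costs: (-0.75, 5.2)
  x^k = (8.0, 0.0), subgradient = b - a^T x = -21.0
  y^{k+1} = 0.95 + 0.05*-21.0 = -0.1
Dual objective at y_2 = -0.1: reduced costs (4.5, 9.4), box minimizer x = (0.0, 0.0)
g(y_2) = b*y + (c1 - a1*y)*x1 + (c2 - a2*y)*x2 = 19*(-0.1) + 4.5*0.0 + 9.4*0.0 = -1.9 + 0.0 + 0.0 = -1.9


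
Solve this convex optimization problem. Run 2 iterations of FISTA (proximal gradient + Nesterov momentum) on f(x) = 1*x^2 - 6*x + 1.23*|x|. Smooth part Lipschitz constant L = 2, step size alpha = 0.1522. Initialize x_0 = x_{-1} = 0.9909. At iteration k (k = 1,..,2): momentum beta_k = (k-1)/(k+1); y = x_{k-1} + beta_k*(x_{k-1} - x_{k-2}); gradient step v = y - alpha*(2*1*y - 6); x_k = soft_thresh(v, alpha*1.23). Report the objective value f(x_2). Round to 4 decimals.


FISTA on f(x) = 1*x^2 - 6*x + 1.23*|x|
L = 2, alpha = 0.1522
Iteration 1: beta = 0.0, y = 0.9909 + 0.0*(0.9909 - 0.9909) = 0.9909
  grad(y) = -4.0182, v = y - alpha*grad = 1.6025
  prox(v) = soft_thresh(1.6025, 0.1872) = 1.4153
Iteration 2: beta = 0.3333, y = 1.4153 + 0.3333*(1.4153 - 0.9909) = 1.5567
  grad(y) = -2.8866, v = y - alpha*grad = 1.9961
  prox(v) = soft_thresh(1.9961, 0.1872) = 1.8088
f(x_2) = 1*1.8088^2 - 6*1.8088 + 1.23*|1.8088| = -5.3563


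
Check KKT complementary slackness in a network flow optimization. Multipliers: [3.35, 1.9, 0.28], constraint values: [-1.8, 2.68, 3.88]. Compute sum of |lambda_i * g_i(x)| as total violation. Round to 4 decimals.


KKT complementary slackness check:
lambda_1 * g_1 = 3.35 * -1.8 = -6.03
lambda_2 * g_2 = 1.9 * 2.68 = 5.092
lambda_3 * g_3 = 0.28 * 3.88 = 1.0864
Total violation = 6.03 + 5.092 + 1.0864 = 12.2084


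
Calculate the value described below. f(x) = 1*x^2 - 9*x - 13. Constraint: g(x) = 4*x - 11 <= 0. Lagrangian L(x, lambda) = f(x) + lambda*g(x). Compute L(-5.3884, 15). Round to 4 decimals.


Step 1: Evaluate f(x).
f(-5.3884) = 1*(-5.3884)^2 - 9*(-5.3884) - 13 = 64.5305
Step 2: Evaluate g(x).
g(-5.3884) = 4*-5.3884 - 11 = -32.5536
Step 3: Compute Lagrangian.
L = 64.5305 + 15*-32.5536 = -423.7735


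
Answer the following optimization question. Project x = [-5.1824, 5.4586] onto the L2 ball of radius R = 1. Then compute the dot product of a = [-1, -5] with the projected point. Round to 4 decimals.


Step 1: Compute ||x|| (intermediates to 6 decimals).
||x|| = sqrt((-5.1824)^2 + 5.4586^2) = 7.526857
Step 2: Project.
Since ||x|| > R, scale = R/||x|| = 1/7.526857 = 0.132858, proj(x) = scale * x
proj(x) = [-0.688523, 0.725219]
Step 3: Dot product.
a^T * proj(x) = -1*(-0.688523) - 5*0.725219 = -2.9376


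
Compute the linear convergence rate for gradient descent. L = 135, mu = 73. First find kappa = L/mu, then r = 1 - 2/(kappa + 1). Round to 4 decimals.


Step 1: Compute the condition number.
kappa = L/mu = 135/73 = 1.8493
Step 2: Compute the convergence rate.
r = 1 - 2/(kappa + 1) = 1 - 2*mu/(L + mu) = (L - mu)/(L + mu) = 62/208 = 0.2981


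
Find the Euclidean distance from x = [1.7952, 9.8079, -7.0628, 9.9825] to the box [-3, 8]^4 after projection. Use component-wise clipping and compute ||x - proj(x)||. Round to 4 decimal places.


Project each component onto [-3, 8].
clip(1.7952) = 1.7952, clip(9.8079) = 8.0, clip(-7.0628) = -3.0, clip(9.9825) = 8.0
Projection = [1.7952, 8.0, -3.0, 8.0]
Squared diffs: [0.0, 3.2685, 16.5063, 3.9303]
Distance = sqrt(23.7051) = 4.8688


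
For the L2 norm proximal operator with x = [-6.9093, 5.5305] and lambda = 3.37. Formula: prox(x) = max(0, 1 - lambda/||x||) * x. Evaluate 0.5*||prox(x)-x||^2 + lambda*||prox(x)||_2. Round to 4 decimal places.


Step 1: Compute ||x||.
||x|| = 8.8501
Step 2: Compute scaling factor.
scale = max(0, 1 - 3.37/8.8501) = 0.6192
Step 3: prox(x) = [-4.2783, 3.4246]
||prox(x)|| = 5.4801
Step 4: Proximal objective.
0.5*||prox-x||^2 = 5.6785
lambda*||prox|| = 18.4679
Total = 24.1465


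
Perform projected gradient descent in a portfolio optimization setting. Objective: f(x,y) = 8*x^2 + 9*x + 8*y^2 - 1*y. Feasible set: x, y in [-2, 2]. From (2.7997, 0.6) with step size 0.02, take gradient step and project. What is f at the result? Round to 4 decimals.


Step 1: Compute gradient at (2.7997, 0.6).
grad_x = 2*8*2.7997 + 9 = 53.7952
grad_y = 2*8*0.6 - 1 = 8.6
Step 2: Gradient step.
x_raw = 2.7997 - 0.02*53.7952 = 1.7238
y_raw = 0.6 - 0.02*8.6 = 0.428
Step 3: Project onto [-2, 2].
x_proj = clip(1.7238) = 1.7238
y_proj = clip(0.428) = 0.428
Step 4: Evaluate f.
f(1.7238, 0.428) = 40.3234


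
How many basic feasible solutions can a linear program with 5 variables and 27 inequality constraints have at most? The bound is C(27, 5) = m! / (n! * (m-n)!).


Each vertex corresponds to some choice of n active constraints out of m, so the number of vertices is at most C(m, n) = m! / (n!(m-n)!).
m = 27, n = 5
Numerator: 27 * 26 * 25 * 24 * 23
Denominator: 5! = 120
C(27, 5) = 80730


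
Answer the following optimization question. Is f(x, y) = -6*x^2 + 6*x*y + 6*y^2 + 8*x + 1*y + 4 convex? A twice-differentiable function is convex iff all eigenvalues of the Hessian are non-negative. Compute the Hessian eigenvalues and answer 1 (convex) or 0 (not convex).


The Hessian of f(x,y) = -6*x^2 + 6*x*y + 6*y^2 + 8*x + 1*y + 4 is:
H = [[-12, 6], [6, 12]]
Trace = -12 + 12 = 0
Determinant = -12*12 - (6)^2 = -180
Discriminant = (0)^2 - 4*-180 = 720.0
Eigenvalues: lambda_1 = -13.4164, lambda_2 = 13.4164
The function is not convex.

0


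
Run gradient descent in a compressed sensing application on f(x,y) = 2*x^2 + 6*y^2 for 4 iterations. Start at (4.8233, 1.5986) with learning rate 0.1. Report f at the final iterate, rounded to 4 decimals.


Gradient descent on f(x,y) = 2*x^2 + 6*y^2.
Starting point: (4.8233, 1.5986), alpha = 0.1
Step 1: grad_x = 2*2*4.8233 = 19.2932, grad_y = 2*6*1.5986 = 19.1832
  x_1 = 4.8233 - 0.1*19.2932 = 2.894
  y_1 = 1.5986 - 0.1*19.1832 = -0.3197
Step 2: grad_x = 2*2*2.894 = 11.5759, grad_y = 2*6*-0.3197 = -3.8366
  x_2 = 2.894 - 0.1*11.5759 = 1.7364
  y_2 = -0.3197 - 0.1*-3.8366 = 0.0639
Step 3: grad_x = 2*2*1.7364 = 6.9456, grad_y = 2*6*0.0639 = 0.7673
  x_3 = 1.7364 - 0.1*6.9456 = 1.0418
  y_3 = 0.0639 - 0.1*0.7673 = -0.0128
Step 4: grad_x = 2*2*1.0418 = 4.1673, grad_y = 2*6*-0.0128 = -0.1535
  x_4 = 1.0418 - 0.1*4.1673 = 0.6251
  y_4 = -0.0128 - 0.1*-0.1535 = 0.0026
f(0.6251, 0.0026) = 2*0.6251^2 + 6*0.0026^2 = 0.7815


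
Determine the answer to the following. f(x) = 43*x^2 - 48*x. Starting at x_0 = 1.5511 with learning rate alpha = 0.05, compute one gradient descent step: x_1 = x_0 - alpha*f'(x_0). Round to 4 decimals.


We compute the gradient at x_0 and apply the update.
f'(x) = 86*x - 48
f'(1.5511) = 86*1.5511 - 48 = 85.3946
x_1 = 1.5511 - 0.05*85.3946 = -2.7186


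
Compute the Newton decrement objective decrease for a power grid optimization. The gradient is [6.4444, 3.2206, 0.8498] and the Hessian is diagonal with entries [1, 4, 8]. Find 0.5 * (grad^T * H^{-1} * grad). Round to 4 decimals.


Step 1: H is diagonal, so H^(-1) * g = [6.4444, 0.8052, 0.1062].
Step 2: g^T H^(-1) g = sum_i g_i^2 / H_ii
  = (6.4444)^2/1 + (3.2206)^2/4 + (0.8498)^2/8
  = 41.5303 + 2.5931 + 0.0903 = 44.2136
Step 3: Objective decrease = 0.5 * g^T H^(-1) g = 22.1068


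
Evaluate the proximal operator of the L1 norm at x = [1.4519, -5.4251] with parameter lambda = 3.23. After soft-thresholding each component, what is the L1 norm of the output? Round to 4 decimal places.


Soft-thresholding with lambda = 3.23:
prox(1.4519) = sign(1.4519)*max(|1.4519| - 3.23, 0) = 0.0
prox(-5.4251) = sign(-5.4251)*max(|-5.4251| - 3.23, 0) = -2.1951
prox(x) = [0.0, -2.1951]
||prox(x)||_1 = 0.0 + 2.1951 = 2.1951


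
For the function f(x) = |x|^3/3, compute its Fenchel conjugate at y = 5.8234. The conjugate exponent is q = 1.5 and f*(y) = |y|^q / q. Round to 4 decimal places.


The conjugate exponent q satisfies 1/p + 1/q = 1.
p = 3, so q = 3/(3 - 1) = 1.5
|y|^q = 5.8234^1.5 = 14.0529
f*(5.8234) = 14.0529 / 1.5 = 9.3686


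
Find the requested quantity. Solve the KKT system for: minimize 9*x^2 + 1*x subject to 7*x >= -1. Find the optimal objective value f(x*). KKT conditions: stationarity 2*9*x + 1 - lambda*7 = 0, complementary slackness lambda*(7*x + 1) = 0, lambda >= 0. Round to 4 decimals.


Step 1: Try lambda = 0 (constraint inactive).
Stationarity: 2*9*x + 1 = 0
x* = -1/(2*9) = -1/18 = -0.0556 (rounded; the exact value -1/18 is used below)
Check constraint: 7*-0.0556 = -0.3892 >= -1 -- satisfied.
Step 2: Compute optimal value.
f(x*) = 9*(-1/18)^2 + 1*(-1/18) = -0.0278


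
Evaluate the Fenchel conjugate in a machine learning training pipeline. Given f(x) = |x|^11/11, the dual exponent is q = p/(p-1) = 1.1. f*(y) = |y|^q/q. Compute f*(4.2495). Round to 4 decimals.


The conjugate exponent q satisfies 1/p + 1/q = 1.
p = 11, so q = 11/(11 - 1) = 1.1
|y|^q = 4.2495^1.1 = 4.911
f*(4.2495) = 4.911 / 1.1 = 4.4646


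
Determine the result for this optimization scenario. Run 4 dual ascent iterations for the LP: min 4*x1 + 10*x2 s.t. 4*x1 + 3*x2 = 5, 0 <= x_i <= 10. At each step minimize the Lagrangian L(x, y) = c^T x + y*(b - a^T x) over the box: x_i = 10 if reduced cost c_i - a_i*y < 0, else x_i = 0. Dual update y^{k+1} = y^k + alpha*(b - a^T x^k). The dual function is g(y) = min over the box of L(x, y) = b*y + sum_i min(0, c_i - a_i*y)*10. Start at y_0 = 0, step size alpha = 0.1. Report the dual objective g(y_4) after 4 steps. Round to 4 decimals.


Dual ascent for LP: min 4*x1 + 10*x2, 4*x1 + 3*x2 = 5, 0 <= x_i <= 10
Step 1: y^k = 0.0, reduced costs: (4.0, 10.0)
  x^k = (0.0, 0.0), subgradient = b - a^T x = 5.0
  y^{k+1} = 0.0 + 0.1*5.0 = 0.5
Step 2: y^k = 0.5, reduced costs: (2.0, 8.5)
  x^k = (0.0, 0.0), subgradient = b - a^T x = 5.0
  y^{k+1} = 0.5 + 0.1*5.0 = 1.0
Step 3: y^k = 1.0, reduced costs: (0.0, 7.0)
  x^k = (0.0, 0.0), subgradient = b - a^T x = 5.0
  y^{k+1} = 1.0 + 0.1*5.0 = 1.5
Step 4: y^k = 1.5, reduced costs: (-2.0, 5.5)
  x^k = (10.0, 0.0), subgradient = b - a^T x = -35.0
  y^{k+1} = 1.5 + 0.1*-35.0 = -2.0
Dual objective at y_4 = -2.0: reduced costs (12.0, 16.0), box minimizer x = (0.0, 0.0)
g(y_4) = b*y + (c1 - a1*y)*x1 + (c2 - a2*y)*x2 = 5*(-2.0) + 12.0*0.0 + 16.0*0.0 = -10.0 + 0.0 + 0.0 = -10.0


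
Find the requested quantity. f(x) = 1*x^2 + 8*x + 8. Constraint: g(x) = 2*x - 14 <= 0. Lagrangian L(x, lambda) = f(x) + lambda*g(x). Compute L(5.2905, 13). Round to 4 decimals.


Step 1: Evaluate f(x).
f(5.2905) = 1*5.2905^2 + 8*5.2905 + 8 = 78.3134
Step 2: Evaluate g(x).
g(5.2905) = 2*5.2905 - 14 = -3.419
Step 3: Compute Lagrangian.
L = 78.3134 + 13*-3.419 = 33.8664


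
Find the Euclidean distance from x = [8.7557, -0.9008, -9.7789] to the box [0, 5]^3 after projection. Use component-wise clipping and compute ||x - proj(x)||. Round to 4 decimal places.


Project each component onto [0, 5].
clip(8.7557) = 5.0, clip(-0.9008) = 0.0, clip(-9.7789) = 0.0
Projection = [5.0, 0.0, 0.0]
Squared diffs: [14.1053, 0.8114, 95.6269]
Distance = sqrt(110.5436) = 10.514


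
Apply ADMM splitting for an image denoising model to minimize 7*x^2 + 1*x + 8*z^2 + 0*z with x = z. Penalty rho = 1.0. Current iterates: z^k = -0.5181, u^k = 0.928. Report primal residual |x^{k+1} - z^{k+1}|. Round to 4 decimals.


ADMM iteration with rho = 1.0, z^k = -0.5181, u^k = 0.928
Step 1: x-update.
Minimize 7*x^2 + 1*x + (1.0/2)*(x + 0.5181 + 0.928)^2
FOC: (2*7 + 1.0)*x = -1 + 1.0*(-0.5181 - 0.928)
x^{k+1} = -0.1631
Step 2: z-update.
Minimize 8*z^2 + 0*z + (1.0/2)*(-0.1631 - z + 0.928)^2
FOC: (2*8 + 1.0)*z = 0 + 1.0*(-0.1631 + 0.928)
z^{k+1} = 0.045
Step 3: u-update.
u^{k+1} = 0.928 - 0.1631 - 0.045 = 0.7199
Step 4: Primal residual = |-0.1631 - 0.045| = 0.2081


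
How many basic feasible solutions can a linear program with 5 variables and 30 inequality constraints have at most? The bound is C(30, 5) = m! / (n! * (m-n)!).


Each vertex corresponds to some choice of n active constraints out of m, so the number of vertices is at most C(m, n) = m! / (n!(m-n)!).
m = 30, n = 5
Numerator: 30 * 29 * 28 * 27 * 26
Denominator: 5! = 120
C(30, 5) = 142506


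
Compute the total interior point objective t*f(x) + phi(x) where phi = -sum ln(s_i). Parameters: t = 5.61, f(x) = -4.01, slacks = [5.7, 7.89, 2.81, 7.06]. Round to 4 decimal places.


Step 1: Compute log-barrier.
ln values: [1.7405, 2.0656, 1.0332, 1.9544]
phi = -(1.7405 + 2.0656 + 1.0332 + 1.9544) = -6.7937
Step 2: Compute augmented objective.
t*f(x) = 5.61*-4.01 = -22.4961
Total = -22.4961 - 6.7937 = -29.2898


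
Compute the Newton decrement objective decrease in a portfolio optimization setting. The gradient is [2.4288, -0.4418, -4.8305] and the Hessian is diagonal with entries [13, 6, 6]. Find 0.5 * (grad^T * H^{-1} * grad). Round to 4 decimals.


Step 1: H is diagonal, so H^(-1) * g = [0.1868, -0.0736, -0.8051].
Step 2: g^T H^(-1) g = sum_i g_i^2 / H_ii
  = (2.4288)^2/13 + (-0.4418)^2/6 + (-4.8305)^2/6
  = 0.4538 + 0.0325 + 3.889 = 4.3753
Step 3: Objective decrease = 0.5 * g^T H^(-1) g = 2.1876


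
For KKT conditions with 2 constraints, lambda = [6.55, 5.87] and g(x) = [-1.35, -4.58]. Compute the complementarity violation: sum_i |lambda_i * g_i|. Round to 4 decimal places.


KKT complementary slackness check:
lambda_1 * g_1 = 6.55 * -1.35 = -8.8425
lambda_2 * g_2 = 5.87 * -4.58 = -26.8846
Total violation = 8.8425 + 26.8846 = 35.7271


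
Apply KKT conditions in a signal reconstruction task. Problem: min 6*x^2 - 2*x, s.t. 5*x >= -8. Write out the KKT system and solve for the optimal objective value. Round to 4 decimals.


Step 1: Try lambda = 0 (constraint inactive).
Stationarity: 2*6*x - 2 = 0
x* = 2/(2*6) = 1/6 = 0.1667 (rounded; the exact value 1/6 is used below)
Check constraint: 5*0.1667 = 0.8335 >= -8 -- satisfied.
Step 2: Compute optimal value.
f(x*) = 6*(1/6)^2 - 2*(1/6) = -0.1667


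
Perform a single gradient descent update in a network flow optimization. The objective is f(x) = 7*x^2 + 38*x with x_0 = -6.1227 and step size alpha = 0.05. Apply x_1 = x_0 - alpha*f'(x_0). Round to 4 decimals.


We compute the gradient at x_0 and apply the update.
f'(x) = 14*x + 38
f'(-6.1227) = 14*-6.1227 + 38 = -47.7178
x_1 = -6.1227 - 0.05*-47.7178 = -3.7368


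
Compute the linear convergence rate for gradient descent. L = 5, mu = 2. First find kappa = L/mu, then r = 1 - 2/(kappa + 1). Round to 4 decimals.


Step 1: Compute the condition number.
kappa = L/mu = 5/2 = 2.5
Step 2: Compute the convergence rate.
r = 1 - 2/(kappa + 1) = 1 - 2*mu/(L + mu) = (L - mu)/(L + mu) = 3/7 = 0.4286


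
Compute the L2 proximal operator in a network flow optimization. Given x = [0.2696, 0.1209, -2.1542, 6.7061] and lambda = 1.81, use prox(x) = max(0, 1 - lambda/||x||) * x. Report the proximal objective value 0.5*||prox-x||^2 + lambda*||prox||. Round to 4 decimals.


Step 1: Compute ||x||.
||x|| = 7.0498
Step 2: Compute scaling factor.
scale = max(0, 1 - 1.81/7.0498) = 0.7433
Step 3: prox(x) = [0.2004, 0.0899, -1.6011, 4.9843]
||prox(x)|| = 5.2398
Step 4: Proximal objective.
0.5*||prox-x||^2 = 1.6381
lambda*||prox|| = 9.484
Total = 11.1221


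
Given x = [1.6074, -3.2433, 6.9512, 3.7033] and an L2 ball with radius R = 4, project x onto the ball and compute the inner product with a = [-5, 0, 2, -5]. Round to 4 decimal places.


Step 1: Compute ||x|| (intermediates to 6 decimals).
||x|| = sqrt(1.6074^2 + (-3.2433)^2 + 6.9512^2 + 3.7033^2) = 8.668122
Step 2: Project.
Since ||x|| > R, scale = R/||x|| = 4/8.668122 = 0.461461, proj(x) = scale * x
proj(x) = [0.741752, -1.496656, 3.207708, 1.708929]
Step 3: Dot product.
a^T * proj(x) = -5*0.741752 + 0*(-1.496656) + 2*3.207708 - 5*1.708929 = -5.838


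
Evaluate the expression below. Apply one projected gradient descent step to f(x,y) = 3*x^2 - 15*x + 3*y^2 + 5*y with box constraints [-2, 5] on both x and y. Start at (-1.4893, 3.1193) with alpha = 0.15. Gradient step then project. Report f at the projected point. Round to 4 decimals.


Step 1: Compute gradient at (-1.4893, 3.1193).
grad_x = 2*3*-1.4893 - 15 = -23.9358
grad_y = 2*3*3.1193 + 5 = 23.7158
Step 2: Gradient step.
x_raw = -1.4893 - 0.15*-23.9358 = 2.1011
y_raw = 3.1193 - 0.15*23.7158 = -0.4381
Step 3: Project onto [-2, 5].
x_proj = clip(2.1011) = 2.1011
y_proj = clip(-0.4381) = -0.4381
Step 4: Evaluate f.
f(2.1011, -0.4381) = -19.8872


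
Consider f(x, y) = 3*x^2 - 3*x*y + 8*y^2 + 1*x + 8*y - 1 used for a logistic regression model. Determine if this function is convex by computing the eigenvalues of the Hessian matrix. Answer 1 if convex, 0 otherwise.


The Hessian of f(x,y) = 3*x^2 - 3*x*y + 8*y^2 + 1*x + 8*y - 1 is:
H = [[6, -3], [-3, 16]]
Trace = 6 + 16 = 22
Determinant = 6*16 - (-3)^2 = 87
Discriminant = (22)^2 - 4*87 = 136.0
Eigenvalues: lambda_1 = 5.169, lambda_2 = 16.831
The function is convex.

1


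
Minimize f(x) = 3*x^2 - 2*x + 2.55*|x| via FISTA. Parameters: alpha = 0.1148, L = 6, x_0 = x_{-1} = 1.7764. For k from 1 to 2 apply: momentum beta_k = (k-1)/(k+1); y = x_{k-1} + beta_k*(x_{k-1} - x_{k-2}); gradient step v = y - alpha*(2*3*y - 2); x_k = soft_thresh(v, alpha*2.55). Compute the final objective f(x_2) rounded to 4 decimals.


FISTA on f(x) = 3*x^2 - 2*x + 2.55*|x|
L = 6, alpha = 0.1148
Iteration 1: beta = 0.0, y = 1.7764 + 0.0*(1.7764 - 1.7764) = 1.7764
  grad(y) = 8.6584, v = y - alpha*grad = 0.7824
  prox(v) = soft_thresh(0.7824, 0.2927) = 0.4897
Iteration 2: beta = 0.3333, y = 0.4897 + 0.3333*(0.4897 - 1.7764) = 0.0608
  grad(y) = -1.6354, v = y - alpha*grad = 0.2485
  prox(v) = soft_thresh(0.2485, 0.2927) = 0.0
f(x_2) = 3*0.0^2 - 2*0.0 + 2.55*|0.0| = 0.0


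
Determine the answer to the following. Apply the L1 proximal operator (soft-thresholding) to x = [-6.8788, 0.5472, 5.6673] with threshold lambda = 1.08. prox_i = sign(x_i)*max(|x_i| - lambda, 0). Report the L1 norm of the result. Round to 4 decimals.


Soft-thresholding with lambda = 1.08:
prox(-6.8788) = sign(-6.8788)*max(|-6.8788| - 1.08, 0) = -5.7988
prox(0.5472) = sign(0.5472)*max(|0.5472| - 1.08, 0) = 0.0
prox(5.6673) = sign(5.6673)*max(|5.6673| - 1.08, 0) = 4.5873
prox(x) = [-5.7988, 0.0, 4.5873]
||prox(x)||_1 = 5.7988 + 0.0 + 4.5873 = 10.3861


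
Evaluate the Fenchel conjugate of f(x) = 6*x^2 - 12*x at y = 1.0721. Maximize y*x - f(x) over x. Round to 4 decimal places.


f*(y) = sup_x {y*x - a*x^2 - b*x} = sup_x {(y-b)*x - a*x^2}
FOC: (y - b) - 2a*x = 0 => x* = (y - b)/(2a)
x* = (1.0721 + 12)/(2*6) = 1.0893
f*(1.0721) = (y-b)^2/(4a) = (1.0721 + 12)^2/(4*6)
= 170.8798/24 = 7.12


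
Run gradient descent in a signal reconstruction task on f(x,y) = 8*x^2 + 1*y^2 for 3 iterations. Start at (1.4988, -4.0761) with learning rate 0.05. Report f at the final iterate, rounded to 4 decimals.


Gradient descent on f(x,y) = 8*x^2 + 1*y^2.
Starting point: (1.4988, -4.0761), alpha = 0.05
Step 1: grad_x = 2*8*1.4988 = 23.9808, grad_y = 2*1*-4.0761 = -8.1522
  x_1 = 1.4988 - 0.05*23.9808 = 0.2998
  y_1 = -4.0761 - 0.05*-8.1522 = -3.6685
Step 2: grad_x = 2*8*0.2998 = 4.7962, grad_y = 2*1*-3.6685 = -7.337
  x_2 = 0.2998 - 0.05*4.7962 = 0.06
  y_2 = -3.6685 - 0.05*-7.337 = -3.3016
Step 3: grad_x = 2*8*0.06 = 0.9592, grad_y = 2*1*-3.3016 = -6.6033
  x_3 = 0.06 - 0.05*0.9592 = 0.012
  y_3 = -3.3016 - 0.05*-6.6033 = -2.9715
f(0.012, -2.9715) = 8*0.012^2 + 1*(-2.9715)^2 = 8.8308


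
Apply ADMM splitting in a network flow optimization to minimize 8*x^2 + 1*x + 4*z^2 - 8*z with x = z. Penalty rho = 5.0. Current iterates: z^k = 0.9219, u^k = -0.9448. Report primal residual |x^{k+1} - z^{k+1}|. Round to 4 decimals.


ADMM iteration with rho = 5.0, z^k = 0.9219, u^k = -0.9448
Step 1: x-update.
Minimize 8*x^2 + 1*x + (5.0/2)*(x - 0.9219 - 0.9448)^2
FOC: (2*8 + 5.0)*x = -1 + 5.0*(0.9219 + 0.9448)
x^{k+1} = 0.3968
Step 2: z-update.
Minimize 4*z^2 - 8*z + (5.0/2)*(0.3968 - z - 0.9448)^2
FOC: (2*4 + 5.0)*z = 8 + 5.0*(0.3968 - 0.9448)
z^{k+1} = 0.4046
Step 3: u-update.
u^{k+1} = -0.9448 + 0.3968 - 0.4046 = -0.9526
Step 4: Primal residual = |0.3968 - 0.4046| = 0.0078


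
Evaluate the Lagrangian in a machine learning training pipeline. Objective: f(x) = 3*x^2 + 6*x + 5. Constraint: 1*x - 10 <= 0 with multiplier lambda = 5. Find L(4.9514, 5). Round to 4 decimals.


Step 1: Evaluate f(x).
f(4.9514) = 3*4.9514^2 + 6*4.9514 + 5 = 108.2575
Step 2: Evaluate g(x).
g(4.9514) = 1*4.9514 - 10 = -5.0486
Step 3: Compute Lagrangian.
L = 108.2575 + 5*-5.0486 = 83.0145


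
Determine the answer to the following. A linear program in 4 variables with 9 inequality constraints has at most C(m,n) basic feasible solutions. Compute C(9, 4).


Each vertex corresponds to some choice of n active constraints out of m, so the number of vertices is at most C(m, n) = m! / (n!(m-n)!).
m = 9, n = 4
Numerator: 9 * 8 * 7 * 6
Denominator: 4! = 24
C(9, 4) = 126


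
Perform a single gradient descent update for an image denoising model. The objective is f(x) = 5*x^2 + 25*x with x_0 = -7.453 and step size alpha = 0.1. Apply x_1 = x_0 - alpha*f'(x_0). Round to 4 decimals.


We compute the gradient at x_0 and apply the update.
f'(x) = 10*x + 25
f'(-7.453) = 10*-7.453 + 25 = -49.53
x_1 = -7.453 - 0.1*-49.53 = -2.5


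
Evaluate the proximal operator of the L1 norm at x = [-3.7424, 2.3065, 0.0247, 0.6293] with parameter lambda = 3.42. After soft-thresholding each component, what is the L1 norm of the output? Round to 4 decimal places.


Soft-thresholding with lambda = 3.42:
prox(-3.7424) = sign(-3.7424)*max(|-3.7424| - 3.42, 0) = -0.3224
prox(2.3065) = sign(2.3065)*max(|2.3065| - 3.42, 0) = 0.0
prox(0.0247) = sign(0.0247)*max(|0.0247| - 3.42, 0) = 0.0
prox(0.6293) = sign(0.6293)*max(|0.6293| - 3.42, 0) = 0.0
prox(x) = [-0.3224, 0.0, 0.0, 0.0]
||prox(x)||_1 = 0.3224 + 0.0 + 0.0 + 0.0 = 0.3224


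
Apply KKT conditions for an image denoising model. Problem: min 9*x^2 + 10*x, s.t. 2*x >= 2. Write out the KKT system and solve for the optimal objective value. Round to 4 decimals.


Step 1: Try lambda = 0 (constraint inactive).
x_unc = -10/(2*9) = -0.5556
Check: 2*-0.5556 = -1.1112 < 2 -- violated!
Step 2: Constraint must be active: 2*x = 2
x* = 2/2 = 1.0
lambda = (2*9*1.0 + 10)/2 = 14.0
Step 3: Compute optimal value.
f(x*) = 9*1.0^2 + 10*1.0 = 19.0


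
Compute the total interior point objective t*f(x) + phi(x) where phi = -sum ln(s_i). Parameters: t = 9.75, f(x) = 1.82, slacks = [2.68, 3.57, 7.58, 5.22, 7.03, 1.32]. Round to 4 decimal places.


Step 1: Compute log-barrier.
ln values: [0.9858, 1.2726, 2.0255, 1.6525, 1.9502, 0.2776]
phi = -(0.9858 + 1.2726 + 2.0255 + 1.6525 + 1.9502 + 0.2776) = -8.1642
Step 2: Compute augmented objective.
t*f(x) = 9.75*1.82 = 17.745
Total = 17.745 - 8.1642 = 9.5808


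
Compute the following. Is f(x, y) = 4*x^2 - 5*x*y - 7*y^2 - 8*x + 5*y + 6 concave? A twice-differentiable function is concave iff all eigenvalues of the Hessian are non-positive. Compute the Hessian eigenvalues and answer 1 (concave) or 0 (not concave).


The Hessian of f(x,y) = 4*x^2 - 5*x*y - 7*y^2 - 8*x + 5*y + 6 is:
H = [[8, -5], [-5, -14]]
Trace = 8 - 14 = -6
Determinant = 8*-14 - (-5)^2 = -137
Discriminant = (-6)^2 - 4*-137 = 584.0
Eigenvalues: lambda_1 = -15.083, lambda_2 = 9.083
The function is not concave.

0


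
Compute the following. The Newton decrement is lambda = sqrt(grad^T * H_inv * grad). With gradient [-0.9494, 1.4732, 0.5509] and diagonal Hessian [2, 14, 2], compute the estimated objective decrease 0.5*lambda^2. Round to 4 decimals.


Step 1: H is diagonal, so H^(-1) * g = [-0.4747, 0.1052, 0.2755].
Step 2: g^T H^(-1) g = sum_i g_i^2 / H_ii
  = (-0.9494)^2/2 + (1.4732)^2/14 + (0.5509)^2/2
  = 0.4507 + 0.155 + 0.1517 = 0.7574
Step 3: Objective decrease = 0.5 * g^T H^(-1) g = 0.3787


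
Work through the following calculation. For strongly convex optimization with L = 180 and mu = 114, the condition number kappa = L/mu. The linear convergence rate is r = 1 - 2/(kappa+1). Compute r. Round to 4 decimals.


Step 1: Compute the condition number.
kappa = L/mu = 180/114 = 1.5789
Step 2: Compute the convergence rate.
r = 1 - 2/(kappa + 1) = 1 - 2*mu/(L + mu) = (L - mu)/(L + mu) = 66/294 = 0.2245


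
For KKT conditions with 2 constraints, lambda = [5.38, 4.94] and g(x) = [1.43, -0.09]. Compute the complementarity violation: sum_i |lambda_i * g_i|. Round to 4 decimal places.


KKT complementary slackness check:
lambda_1 * g_1 = 5.38 * 1.43 = 7.6934
lambda_2 * g_2 = 4.94 * -0.09 = -0.4446
Total violation = 7.6934 + 0.4446 = 8.138


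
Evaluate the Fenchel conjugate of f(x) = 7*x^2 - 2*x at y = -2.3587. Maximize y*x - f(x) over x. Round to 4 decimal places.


f*(y) = sup_x {y*x - a*x^2 - b*x} = sup_x {(y-b)*x - a*x^2}
FOC: (y - b) - 2a*x = 0 => x* = (y - b)/(2a)
x* = (-2.3587 + 2)/(2*7) = -0.0256
f*(-2.3587) = (y-b)^2/(4a) = (-2.3587 + 2)^2/(4*7)
= 0.1287/28 = 0.0046


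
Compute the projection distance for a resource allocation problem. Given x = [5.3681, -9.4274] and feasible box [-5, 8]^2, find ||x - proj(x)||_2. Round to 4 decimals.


Project each component onto [-5, 8].
clip(5.3681) = 5.3681, clip(-9.4274) = -5.0
Projection = [5.3681, -5.0]
Squared diffs: [0.0, 19.6019]
Distance = sqrt(19.6019) = 4.4274


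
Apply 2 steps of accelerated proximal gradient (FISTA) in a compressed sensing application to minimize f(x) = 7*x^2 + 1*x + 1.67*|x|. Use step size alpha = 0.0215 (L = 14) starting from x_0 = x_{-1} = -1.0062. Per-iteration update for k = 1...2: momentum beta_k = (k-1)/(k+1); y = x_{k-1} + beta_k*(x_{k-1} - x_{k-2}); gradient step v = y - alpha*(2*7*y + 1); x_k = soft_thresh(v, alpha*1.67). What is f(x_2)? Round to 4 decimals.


FISTA on f(x) = 7*x^2 + 1*x + 1.67*|x|
L = 14, alpha = 0.0215
Iteration 1: beta = 0.0, y = -1.0062 + 0.0*(-1.0062 + 1.0062) = -1.0062
  grad(y) = -13.0868, v = y - alpha*grad = -0.7248
  prox(v) = soft_thresh(-0.7248, 0.0359) = -0.6889
Iteration 2: beta = 0.3333, y = -0.6889 + 0.3333*(-0.6889 + 1.0062) = -0.5832
  grad(y) = -7.1644, v = y - alpha*grad = -0.4291
  prox(v) = soft_thresh(-0.4291, 0.0359) = -0.3932
f(x_2) = 7*(-0.3932)^2 + 1*(-0.3932) + 1.67*|-0.3932| = 1.3459


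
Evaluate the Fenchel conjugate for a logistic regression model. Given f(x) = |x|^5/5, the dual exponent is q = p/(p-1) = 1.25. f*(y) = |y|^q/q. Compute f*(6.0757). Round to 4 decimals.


The conjugate exponent q satisfies 1/p + 1/q = 1.
p = 5, so q = 5/(5 - 1) = 1.25
|y|^q = 6.0757^1.25 = 9.5388
f*(6.0757) = 9.5388 / 1.25 = 7.6311


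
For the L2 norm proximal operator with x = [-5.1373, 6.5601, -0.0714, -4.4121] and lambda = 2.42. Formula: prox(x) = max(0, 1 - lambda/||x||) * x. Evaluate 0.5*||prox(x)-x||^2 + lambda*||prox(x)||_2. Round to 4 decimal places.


Step 1: Compute ||x||.
||x|| = 9.4286
Step 2: Compute scaling factor.
scale = max(0, 1 - 2.42/9.4286) = 0.7433
Step 3: prox(x) = [-3.8187, 4.8763, -0.0531, -3.2797]
||prox(x)|| = 7.0086
Step 4: Proximal objective.
0.5*||prox-x||^2 = 2.9282
lambda*||prox|| = 16.9608
Total = 19.889


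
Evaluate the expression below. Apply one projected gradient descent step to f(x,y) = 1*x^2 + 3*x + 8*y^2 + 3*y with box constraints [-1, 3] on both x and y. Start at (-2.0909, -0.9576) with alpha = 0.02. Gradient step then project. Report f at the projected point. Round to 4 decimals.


Step 1: Compute gradient at (-2.0909, -0.9576).
grad_x = 2*1*-2.0909 + 3 = -1.1818
grad_y = 2*8*-0.9576 + 3 = -12.3216
Step 2: Gradient step.
x_raw = -2.0909 - 0.02*-1.1818 = -2.0673
y_raw = -0.9576 - 0.02*-12.3216 = -0.7112
Step 3: Project onto [-1, 3].
x_proj = clip(-2.0673) = -1.0
y_proj = clip(-0.7112) = -0.7112
Step 4: Evaluate f.
f(-1.0, -0.7112) = -0.0874


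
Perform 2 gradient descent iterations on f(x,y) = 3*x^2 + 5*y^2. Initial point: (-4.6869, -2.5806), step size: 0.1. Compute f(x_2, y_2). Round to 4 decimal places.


Gradient descent on f(x,y) = 3*x^2 + 5*y^2.
Starting point: (-4.6869, -2.5806), alpha = 0.1
Step 1: grad_x = 2*3*-4.6869 = -28.1214, grad_y = 2*5*-2.5806 = -25.806
  x_1 = -4.6869 - 0.1*-28.1214 = -1.8748
  y_1 = -2.5806 - 0.1*-25.806 = 0.0
Step 2: grad_x = 2*3*-1.8748 = -11.2486, grad_y = 2*5*0.0 = 0.0
  x_2 = -1.8748 - 0.1*-11.2486 = -0.7499
  y_2 = 0.0 - 0.1*0.0 = 0.0
f(-0.7499, 0.0) = 3*(-0.7499)^2 + 5*0.0^2 = 1.6871


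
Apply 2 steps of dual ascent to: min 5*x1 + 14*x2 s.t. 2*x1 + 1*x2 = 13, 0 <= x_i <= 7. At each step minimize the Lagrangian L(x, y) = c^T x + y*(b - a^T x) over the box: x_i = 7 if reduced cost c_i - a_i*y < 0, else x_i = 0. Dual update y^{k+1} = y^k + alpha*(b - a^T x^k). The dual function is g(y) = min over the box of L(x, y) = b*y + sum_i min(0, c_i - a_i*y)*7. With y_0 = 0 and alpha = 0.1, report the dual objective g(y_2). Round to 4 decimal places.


Dual ascent for LP: min 5*x1 + 14*x2, 2*x1 + 1*x2 = 13, 0 <= x_i <= 7
Step 1: y^k = 0.0, reduced costs: (5.0, 14.0)
  x^k = (0.0, 0.0), subgradient = b - a^T x = 13.0
  y^{k+1} = 0.0 + 0.1*13.0 = 1.3
Step 2: y^k = 1.3, reduced costs: (2.4, 12.7)
  x^k = (0.0, 0.0), subgradient = b - a^T x = 13.0
  y^{k+1} = 1.3 + 0.1*13.0 = 2.6
Dual objective at y_2 = 2.6: reduced costs (-0.2, 11.4), box minimizer x = (7.0, 0.0)
g(y_2) = b*y + (c1 - a1*y)*x1 + (c2 - a2*y)*x2 = 13*2.6 + (-0.2)*7.0 + 11.4*0.0 = 33.8 - 1.4 + 0.0 = 32.4


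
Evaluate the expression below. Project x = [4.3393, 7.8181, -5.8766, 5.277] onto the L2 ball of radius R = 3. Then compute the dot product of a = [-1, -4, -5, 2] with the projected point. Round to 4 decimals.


Step 1: Compute ||x|| (intermediates to 6 decimals).
||x|| = sqrt(4.3393^2 + 7.8181^2 + (-5.8766)^2 + 5.277^2) = 11.930355
Step 2: Project.
Since ||x|| > R, scale = R/||x|| = 3/11.930355 = 0.251459, proj(x) = scale * x
proj(x) = [1.091156, 1.965932, -1.477724, 1.326949]
Step 3: Dot product.
a^T * proj(x) = -1*1.091156 - 4*1.965932 - 5*(-1.477724) + 2*1.326949 = 1.0876


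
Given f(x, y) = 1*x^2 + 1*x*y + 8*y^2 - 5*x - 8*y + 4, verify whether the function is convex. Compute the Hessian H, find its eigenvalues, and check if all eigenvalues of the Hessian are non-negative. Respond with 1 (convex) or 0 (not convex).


The Hessian of f(x,y) = 1*x^2 + 1*x*y + 8*y^2 - 5*x - 8*y + 4 is:
H = [[2, 1], [1, 16]]
Trace = 2 + 16 = 18
Determinant = 2*16 - (1)^2 = 31
Discriminant = (18)^2 - 4*31 = 200.0
Eigenvalues: lambda_1 = 1.9289, lambda_2 = 16.0711
The function is convex.

1


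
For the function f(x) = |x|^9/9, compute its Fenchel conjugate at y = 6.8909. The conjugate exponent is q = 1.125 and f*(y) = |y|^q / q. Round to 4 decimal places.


The conjugate exponent q satisfies 1/p + 1/q = 1.
p = 9, so q = 9/(9 - 1) = 1.125
|y|^q = 6.8909^1.125 = 8.7712
f*(6.8909) = 8.7712 / 1.125 = 7.7966


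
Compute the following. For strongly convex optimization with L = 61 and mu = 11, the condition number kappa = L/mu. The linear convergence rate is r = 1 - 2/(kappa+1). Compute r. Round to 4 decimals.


Step 1: Compute the condition number.
kappa = L/mu = 61/11 = 5.5455
Step 2: Compute the convergence rate.
r = 1 - 2/(kappa + 1) = 1 - 2*mu/(L + mu) = (L - mu)/(L + mu) = 50/72 = 0.6944


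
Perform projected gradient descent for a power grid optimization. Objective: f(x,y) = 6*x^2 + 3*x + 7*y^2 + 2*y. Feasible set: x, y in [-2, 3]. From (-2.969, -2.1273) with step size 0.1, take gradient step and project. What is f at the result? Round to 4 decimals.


Step 1: Compute gradient at (-2.969, -2.1273).
grad_x = 2*6*-2.969 + 3 = -32.628
grad_y = 2*7*-2.1273 + 2 = -27.7822
Step 2: Gradient step.
x_raw = -2.969 - 0.1*-32.628 = 0.2938
y_raw = -2.1273 - 0.1*-27.7822 = 0.6509
Step 3: Project onto [-2, 3].
x_proj = clip(0.2938) = 0.2938
y_proj = clip(0.6509) = 0.6509
Step 4: Evaluate f.
f(0.2938, 0.6509) = 5.667


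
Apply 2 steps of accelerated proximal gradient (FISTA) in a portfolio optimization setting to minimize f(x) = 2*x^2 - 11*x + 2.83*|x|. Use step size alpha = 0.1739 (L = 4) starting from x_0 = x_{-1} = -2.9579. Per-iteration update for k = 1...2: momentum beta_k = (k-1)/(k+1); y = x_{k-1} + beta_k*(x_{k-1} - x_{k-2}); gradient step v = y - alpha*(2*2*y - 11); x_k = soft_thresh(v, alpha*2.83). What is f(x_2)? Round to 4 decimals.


FISTA on f(x) = 2*x^2 - 11*x + 2.83*|x|
L = 4, alpha = 0.1739
Iteration 1: beta = 0.0, y = -2.9579 + 0.0*(-2.9579 + 2.9579) = -2.9579
  grad(y) = -22.8316, v = y - alpha*grad = 1.0125
  prox(v) = soft_thresh(1.0125, 0.4921) = 0.5204
Iteration 2: beta = 0.3333, y = 0.5204 + 0.3333*(0.5204 + 2.9579) = 1.6798
  grad(y) = -4.2808, v = y - alpha*grad = 2.4242
  prox(v) = soft_thresh(2.4242, 0.4921) = 1.9321
f(x_2) = 2*1.9321^2 - 11*1.9321 + 2.83*|1.9321| = -8.3192


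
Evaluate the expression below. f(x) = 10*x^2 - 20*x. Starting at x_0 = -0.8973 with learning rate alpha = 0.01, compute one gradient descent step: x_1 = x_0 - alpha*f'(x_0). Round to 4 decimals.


We compute the gradient at x_0 and apply the update.
f'(x) = 20*x - 20
f'(-0.8973) = 20*-0.8973 - 20 = -37.946
x_1 = -0.8973 - 0.01*-37.946 = -0.5178


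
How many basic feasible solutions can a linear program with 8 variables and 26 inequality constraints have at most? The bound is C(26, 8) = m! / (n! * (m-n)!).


Each vertex corresponds to some choice of n active constraints out of m, so the number of vertices is at most C(m, n) = m! / (n!(m-n)!).
m = 26, n = 8
Numerator: 26 * 25 * 24 * 23 * 22 * 21 * 20 * 19
Denominator: 8! = 40320
C(26, 8) = 1562275


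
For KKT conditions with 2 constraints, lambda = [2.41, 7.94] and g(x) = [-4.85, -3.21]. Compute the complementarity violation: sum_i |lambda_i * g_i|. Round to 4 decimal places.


KKT complementary slackness check:
lambda_1 * g_1 = 2.41 * -4.85 = -11.6885
lambda_2 * g_2 = 7.94 * -3.21 = -25.4874
Total violation = 11.6885 + 25.4874 = 37.1759


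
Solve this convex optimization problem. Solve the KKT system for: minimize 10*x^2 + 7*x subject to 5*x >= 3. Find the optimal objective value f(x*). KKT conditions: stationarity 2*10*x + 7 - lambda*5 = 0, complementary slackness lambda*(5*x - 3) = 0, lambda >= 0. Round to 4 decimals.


Step 1: Try lambda = 0 (constraint inactive).
x_unc = -7/(2*10) = -0.35
Check: 5*-0.35 = -1.75 < 3 -- violated!
Step 2: Constraint must be active: 5*x = 3
x* = 3/5 = 0.6
lambda = (2*10*0.6 + 7)/5 = 3.8
Step 3: Compute optimal value.
f(x*) = 10*0.6^2 + 7*0.6 = 7.8


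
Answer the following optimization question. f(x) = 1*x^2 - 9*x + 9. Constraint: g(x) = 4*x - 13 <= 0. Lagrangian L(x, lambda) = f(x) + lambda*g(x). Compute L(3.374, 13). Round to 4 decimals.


Step 1: Evaluate f(x).
f(3.374) = 1*3.374^2 - 9*3.374 + 9 = -9.9821
Step 2: Evaluate g(x).
g(3.374) = 4*3.374 - 13 = 0.496
Step 3: Compute Lagrangian.
L = -9.9821 + 13*0.496 = -3.5341
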